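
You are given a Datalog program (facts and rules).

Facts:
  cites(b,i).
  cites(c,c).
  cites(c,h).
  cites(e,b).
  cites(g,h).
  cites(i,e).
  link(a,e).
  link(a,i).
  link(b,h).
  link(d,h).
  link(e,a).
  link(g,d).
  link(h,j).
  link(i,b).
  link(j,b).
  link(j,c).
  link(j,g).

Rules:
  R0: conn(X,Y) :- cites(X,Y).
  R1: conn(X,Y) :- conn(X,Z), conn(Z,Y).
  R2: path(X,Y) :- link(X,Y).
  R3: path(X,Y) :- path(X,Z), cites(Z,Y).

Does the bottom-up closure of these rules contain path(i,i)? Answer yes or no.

yes

round 1: derive path(a,e) via R2 from link(a,e)
round 1: derive path(a,i) via R2 from link(a,i)
round 1: derive path(b,h) via R2 from link(b,h)
round 1: derive path(d,h) via R2 from link(d,h)
round 1: derive path(e,a) via R2 from link(e,a)
round 1: derive path(g,d) via R2 from link(g,d)
round 1: derive path(h,j) via R2 from link(h,j)
round 1: derive path(i,b) via R2 from link(i,b)
round 1: derive path(j,b) via R2 from link(j,b)
round 1: derive path(j,c) via R2 from link(j,c)
round 1: derive path(j,g) via R2 from link(j,g)
round 2: derive path(a,b) via R3 from path(a,e), cites(e,b)
round 2: derive path(i,i) via R3 from path(i,b), cites(b,i)
round 2: derive path(j,h) via R3 from path(j,c), cites(c,h)
round 2: derive path(j,i) via R3 from path(j,b), cites(b,i)
round 3: derive path(i,e) via R3 from path(i,i), cites(i,e)
round 3: derive path(j,e) via R3 from path(j,i), cites(i,e)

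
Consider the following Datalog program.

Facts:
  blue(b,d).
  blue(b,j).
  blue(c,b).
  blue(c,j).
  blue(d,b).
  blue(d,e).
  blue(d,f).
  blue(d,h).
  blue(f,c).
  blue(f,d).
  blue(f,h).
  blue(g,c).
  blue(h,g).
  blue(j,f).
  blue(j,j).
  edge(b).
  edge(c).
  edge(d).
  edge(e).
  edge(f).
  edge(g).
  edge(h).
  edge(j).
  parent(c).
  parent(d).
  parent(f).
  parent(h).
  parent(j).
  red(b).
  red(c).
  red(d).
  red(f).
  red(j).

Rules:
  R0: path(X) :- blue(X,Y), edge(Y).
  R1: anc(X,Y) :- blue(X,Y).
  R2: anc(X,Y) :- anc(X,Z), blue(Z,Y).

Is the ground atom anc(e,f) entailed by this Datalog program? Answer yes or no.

round 1: derive anc(b,d) via R1 from blue(b,d)
round 1: derive anc(b,j) via R1 from blue(b,j)
round 1: derive anc(c,b) via R1 from blue(c,b)
round 1: derive anc(c,j) via R1 from blue(c,j)
round 1: derive anc(d,b) via R1 from blue(d,b)
round 1: derive anc(d,e) via R1 from blue(d,e)
round 1: derive anc(d,f) via R1 from blue(d,f)
round 1: derive anc(d,h) via R1 from blue(d,h)
round 1: derive anc(f,c) via R1 from blue(f,c)
round 1: derive anc(f,d) via R1 from blue(f,d)
round 1: derive anc(f,h) via R1 from blue(f,h)
round 1: derive anc(g,c) via R1 from blue(g,c)
round 1: derive anc(h,g) via R1 from blue(h,g)
round 1: derive anc(j,f) via R1 from blue(j,f)
round 1: derive anc(j,j) via R1 from blue(j,j)
round 2: derive anc(b,b) via R2 from anc(b,d), blue(d,b)
round 2: derive anc(b,e) via R2 from anc(b,d), blue(d,e)
round 2: derive anc(b,f) via R2 from anc(b,d), blue(d,f)
round 2: derive anc(b,h) via R2 from anc(b,d), blue(d,h)
round 2: derive anc(c,d) via R2 from anc(c,b), blue(b,d)
round 2: derive anc(c,f) via R2 from anc(c,j), blue(j,f)
round 2: derive anc(d,c) via R2 from anc(d,f), blue(f,c)
round 2: derive anc(d,d) via R2 from anc(d,b), blue(b,d)
round 2: derive anc(d,g) via R2 from anc(d,h), blue(h,g)
round 2: derive anc(d,j) via R2 from anc(d,b), blue(b,j)
round 2: derive anc(f,b) via R2 from anc(f,c), blue(c,b)
round 2: derive anc(f,e) via R2 from anc(f,d), blue(d,e)
round 2: derive anc(f,f) via R2 from anc(f,d), blue(d,f)
round 2: derive anc(f,g) via R2 from anc(f,h), blue(h,g)
round 2: derive anc(f,j) via R2 from anc(f,c), blue(c,j)
round 2: derive anc(g,b) via R2 from anc(g,c), blue(c,b)
round 2: derive anc(g,j) via R2 from anc(g,c), blue(c,j)
round 2: derive anc(h,c) via R2 from anc(h,g), blue(g,c)
round 2: derive anc(j,c) via R2 from anc(j,f), blue(f,c)
round 2: derive anc(j,d) via R2 from anc(j,f), blue(f,d)
round 2: derive anc(j,h) via R2 from anc(j,f), blue(f,h)
round 3: derive anc(b,c) via R2 from anc(b,f), blue(f,c)
round 3: derive anc(b,g) via R2 from anc(b,h), blue(h,g)
round 3: derive anc(c,c) via R2 from anc(c,f), blue(f,c)
round 3: derive anc(c,e) via R2 from anc(c,d), blue(d,e)
round 3: derive anc(c,h) via R2 from anc(c,d), blue(d,h)
round 3: derive anc(g,d) via R2 from anc(g,b), blue(b,d)
round 3: derive anc(g,f) via R2 from anc(g,j), blue(j,f)
round 3: derive anc(h,b) via R2 from anc(h,c), blue(c,b)
round 3: derive anc(h,j) via R2 from anc(h,c), blue(c,j)
round 3: derive anc(j,b) via R2 from anc(j,c), blue(c,b)
round 3: derive anc(j,e) via R2 from anc(j,d), blue(d,e)
round 3: derive anc(j,g) via R2 from anc(j,h), blue(h,g)
round 4: derive anc(c,g) via R2 from anc(c,h), blue(h,g)
round 4: derive anc(g,e) via R2 from anc(g,d), blue(d,e)
round 4: derive anc(g,h) via R2 from anc(g,d), blue(d,h)
round 4: derive anc(h,d) via R2 from anc(h,b), blue(b,d)
round 4: derive anc(h,f) via R2 from anc(h,j), blue(j,f)
round 5: derive anc(g,g) via R2 from anc(g,h), blue(h,g)
round 5: derive anc(h,e) via R2 from anc(h,d), blue(d,e)
round 5: derive anc(h,h) via R2 from anc(h,d), blue(d,h)

no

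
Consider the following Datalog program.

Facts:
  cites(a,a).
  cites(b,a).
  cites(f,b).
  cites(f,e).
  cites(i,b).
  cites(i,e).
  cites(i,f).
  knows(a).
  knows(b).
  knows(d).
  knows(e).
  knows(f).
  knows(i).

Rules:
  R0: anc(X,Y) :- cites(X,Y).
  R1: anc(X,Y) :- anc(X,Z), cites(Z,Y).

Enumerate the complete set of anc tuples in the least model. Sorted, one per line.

anc(a,a)
anc(b,a)
anc(f,a)
anc(f,b)
anc(f,e)
anc(i,a)
anc(i,b)
anc(i,e)
anc(i,f)

round 1: derive anc(a,a) via R0 from cites(a,a)
round 1: derive anc(b,a) via R0 from cites(b,a)
round 1: derive anc(f,b) via R0 from cites(f,b)
round 1: derive anc(f,e) via R0 from cites(f,e)
round 1: derive anc(i,b) via R0 from cites(i,b)
round 1: derive anc(i,e) via R0 from cites(i,e)
round 1: derive anc(i,f) via R0 from cites(i,f)
round 2: derive anc(f,a) via R1 from anc(f,b), cites(b,a)
round 2: derive anc(i,a) via R1 from anc(i,b), cites(b,a)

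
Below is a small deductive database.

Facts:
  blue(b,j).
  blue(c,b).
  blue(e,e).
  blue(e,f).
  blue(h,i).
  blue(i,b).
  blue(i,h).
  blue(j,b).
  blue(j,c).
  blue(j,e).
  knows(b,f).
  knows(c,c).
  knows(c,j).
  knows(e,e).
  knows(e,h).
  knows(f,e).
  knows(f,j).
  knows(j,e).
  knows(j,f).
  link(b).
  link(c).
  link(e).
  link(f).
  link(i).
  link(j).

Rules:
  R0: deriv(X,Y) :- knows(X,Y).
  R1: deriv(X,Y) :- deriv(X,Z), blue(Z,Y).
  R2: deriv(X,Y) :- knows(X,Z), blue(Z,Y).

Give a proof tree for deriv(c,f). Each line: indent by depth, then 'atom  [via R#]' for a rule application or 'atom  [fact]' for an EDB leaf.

deriv(c,f)  [via R1]
  deriv(c,e)  [via R2]
    knows(c,j)  [fact]
    blue(j,e)  [fact]
  blue(e,f)  [fact]

round 1: derive deriv(b,f) via R0 from knows(b,f)
round 1: derive deriv(c,c) via R0 from knows(c,c)
round 1: derive deriv(c,j) via R0 from knows(c,j)
round 1: derive deriv(e,e) via R0 from knows(e,e)
round 1: derive deriv(e,h) via R0 from knows(e,h)
round 1: derive deriv(f,e) via R0 from knows(f,e)
round 1: derive deriv(f,j) via R0 from knows(f,j)
round 1: derive deriv(j,e) via R0 from knows(j,e)
round 1: derive deriv(j,f) via R0 from knows(j,f)
round 1: derive deriv(c,b) via R2 from knows(c,c), blue(c,b)
round 1: derive deriv(c,e) via R2 from knows(c,j), blue(j,e)
round 1: derive deriv(e,f) via R2 from knows(e,e), blue(e,f)
round 1: derive deriv(e,i) via R2 from knows(e,h), blue(h,i)
round 1: derive deriv(f,b) via R2 from knows(f,j), blue(j,b)
round 1: derive deriv(f,c) via R2 from knows(f,j), blue(j,c)
round 1: derive deriv(f,f) via R2 from knows(f,e), blue(e,f)
round 2: derive deriv(c,f) via R1 from deriv(c,e), blue(e,f)
round 2: derive deriv(e,b) via R1 from deriv(e,i), blue(i,b)
round 3: derive deriv(e,j) via R1 from deriv(e,b), blue(b,j)
round 4: derive deriv(e,c) via R1 from deriv(e,j), blue(j,c)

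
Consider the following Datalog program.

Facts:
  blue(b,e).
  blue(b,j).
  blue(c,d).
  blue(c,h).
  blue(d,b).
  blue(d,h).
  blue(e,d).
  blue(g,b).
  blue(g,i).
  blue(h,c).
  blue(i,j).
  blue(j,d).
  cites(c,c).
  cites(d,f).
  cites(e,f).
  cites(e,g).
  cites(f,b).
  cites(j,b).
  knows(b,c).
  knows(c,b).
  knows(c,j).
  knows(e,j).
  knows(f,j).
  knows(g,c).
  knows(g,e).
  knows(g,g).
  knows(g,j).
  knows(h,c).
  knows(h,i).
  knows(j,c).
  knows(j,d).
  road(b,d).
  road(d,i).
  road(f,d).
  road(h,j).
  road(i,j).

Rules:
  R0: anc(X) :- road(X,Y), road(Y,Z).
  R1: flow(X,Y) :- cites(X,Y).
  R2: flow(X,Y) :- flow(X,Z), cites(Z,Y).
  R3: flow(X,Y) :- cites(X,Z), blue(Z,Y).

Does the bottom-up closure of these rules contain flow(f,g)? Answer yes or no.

round 1: derive flow(c,c) via R1 from cites(c,c)
round 1: derive flow(d,f) via R1 from cites(d,f)
round 1: derive flow(e,f) via R1 from cites(e,f)
round 1: derive flow(e,g) via R1 from cites(e,g)
round 1: derive flow(f,b) via R1 from cites(f,b)
round 1: derive flow(j,b) via R1 from cites(j,b)
round 1: derive flow(c,d) via R3 from cites(c,c), blue(c,d)
round 1: derive flow(c,h) via R3 from cites(c,c), blue(c,h)
round 1: derive flow(e,b) via R3 from cites(e,g), blue(g,b)
round 1: derive flow(e,i) via R3 from cites(e,g), blue(g,i)
round 1: derive flow(f,e) via R3 from cites(f,b), blue(b,e)
round 1: derive flow(f,j) via R3 from cites(f,b), blue(b,j)
round 1: derive flow(j,e) via R3 from cites(j,b), blue(b,e)
round 1: derive flow(j,j) via R3 from cites(j,b), blue(b,j)
round 2: derive flow(c,f) via R2 from flow(c,d), cites(d,f)
round 2: derive flow(d,b) via R2 from flow(d,f), cites(f,b)
round 2: derive flow(f,f) via R2 from flow(f,e), cites(e,f)
round 2: derive flow(f,g) via R2 from flow(f,e), cites(e,g)
round 2: derive flow(j,f) via R2 from flow(j,e), cites(e,f)
round 2: derive flow(j,g) via R2 from flow(j,e), cites(e,g)
round 3: derive flow(c,b) via R2 from flow(c,f), cites(f,b)

yes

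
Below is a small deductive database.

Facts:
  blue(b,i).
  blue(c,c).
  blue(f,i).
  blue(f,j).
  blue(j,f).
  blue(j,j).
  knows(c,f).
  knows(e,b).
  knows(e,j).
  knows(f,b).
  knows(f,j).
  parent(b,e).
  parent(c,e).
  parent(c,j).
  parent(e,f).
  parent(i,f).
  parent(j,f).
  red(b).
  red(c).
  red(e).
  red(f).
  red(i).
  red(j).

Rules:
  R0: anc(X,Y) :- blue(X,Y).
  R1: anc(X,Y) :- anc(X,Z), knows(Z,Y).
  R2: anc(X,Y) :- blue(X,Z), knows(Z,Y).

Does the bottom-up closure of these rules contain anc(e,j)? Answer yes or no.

no

round 1: derive anc(b,i) via R0 from blue(b,i)
round 1: derive anc(c,c) via R0 from blue(c,c)
round 1: derive anc(f,i) via R0 from blue(f,i)
round 1: derive anc(f,j) via R0 from blue(f,j)
round 1: derive anc(j,f) via R0 from blue(j,f)
round 1: derive anc(j,j) via R0 from blue(j,j)
round 1: derive anc(c,f) via R2 from blue(c,c), knows(c,f)
round 1: derive anc(j,b) via R2 from blue(j,f), knows(f,b)
round 2: derive anc(c,b) via R1 from anc(c,f), knows(f,b)
round 2: derive anc(c,j) via R1 from anc(c,f), knows(f,j)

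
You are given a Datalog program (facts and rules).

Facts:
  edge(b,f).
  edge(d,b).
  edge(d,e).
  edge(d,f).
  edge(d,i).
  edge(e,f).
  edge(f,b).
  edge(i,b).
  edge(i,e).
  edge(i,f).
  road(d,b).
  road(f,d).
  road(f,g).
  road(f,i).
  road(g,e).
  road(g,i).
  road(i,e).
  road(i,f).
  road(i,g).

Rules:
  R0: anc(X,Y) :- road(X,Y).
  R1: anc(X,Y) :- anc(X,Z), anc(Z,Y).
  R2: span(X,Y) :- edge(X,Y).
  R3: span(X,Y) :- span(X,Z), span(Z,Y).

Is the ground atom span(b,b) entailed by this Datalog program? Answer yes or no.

round 1: derive span(b,f) via R2 from edge(b,f)
round 1: derive span(d,b) via R2 from edge(d,b)
round 1: derive span(d,e) via R2 from edge(d,e)
round 1: derive span(d,f) via R2 from edge(d,f)
round 1: derive span(d,i) via R2 from edge(d,i)
round 1: derive span(e,f) via R2 from edge(e,f)
round 1: derive span(f,b) via R2 from edge(f,b)
round 1: derive span(i,b) via R2 from edge(i,b)
round 1: derive span(i,e) via R2 from edge(i,e)
round 1: derive span(i,f) via R2 from edge(i,f)
round 2: derive span(b,b) via R3 from span(b,f), span(f,b)
round 2: derive span(e,b) via R3 from span(e,f), span(f,b)
round 2: derive span(f,f) via R3 from span(f,b), span(b,f)

yes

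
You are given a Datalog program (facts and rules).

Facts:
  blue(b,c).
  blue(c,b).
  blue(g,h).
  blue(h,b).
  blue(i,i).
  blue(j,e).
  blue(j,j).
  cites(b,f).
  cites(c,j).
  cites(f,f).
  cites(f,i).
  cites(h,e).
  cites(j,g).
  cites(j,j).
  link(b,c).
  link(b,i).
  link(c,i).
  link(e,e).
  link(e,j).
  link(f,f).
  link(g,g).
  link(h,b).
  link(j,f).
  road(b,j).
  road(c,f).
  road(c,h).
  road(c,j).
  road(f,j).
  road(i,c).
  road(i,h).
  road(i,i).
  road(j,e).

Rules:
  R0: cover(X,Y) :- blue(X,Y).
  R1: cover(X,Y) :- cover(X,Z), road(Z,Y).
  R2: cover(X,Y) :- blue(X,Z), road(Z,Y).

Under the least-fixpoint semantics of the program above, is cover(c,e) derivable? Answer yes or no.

round 1: derive cover(b,c) via R0 from blue(b,c)
round 1: derive cover(c,b) via R0 from blue(c,b)
round 1: derive cover(g,h) via R0 from blue(g,h)
round 1: derive cover(h,b) via R0 from blue(h,b)
round 1: derive cover(i,i) via R0 from blue(i,i)
round 1: derive cover(j,e) via R0 from blue(j,e)
round 1: derive cover(j,j) via R0 from blue(j,j)
round 1: derive cover(b,f) via R2 from blue(b,c), road(c,f)
round 1: derive cover(b,h) via R2 from blue(b,c), road(c,h)
round 1: derive cover(b,j) via R2 from blue(b,c), road(c,j)
round 1: derive cover(c,j) via R2 from blue(c,b), road(b,j)
round 1: derive cover(h,j) via R2 from blue(h,b), road(b,j)
round 1: derive cover(i,c) via R2 from blue(i,i), road(i,c)
round 1: derive cover(i,h) via R2 from blue(i,i), road(i,h)
round 2: derive cover(b,e) via R1 from cover(b,j), road(j,e)
round 2: derive cover(c,e) via R1 from cover(c,j), road(j,e)
round 2: derive cover(h,e) via R1 from cover(h,j), road(j,e)
round 2: derive cover(i,f) via R1 from cover(i,c), road(c,f)
round 2: derive cover(i,j) via R1 from cover(i,c), road(c,j)
round 3: derive cover(i,e) via R1 from cover(i,j), road(j,e)

yes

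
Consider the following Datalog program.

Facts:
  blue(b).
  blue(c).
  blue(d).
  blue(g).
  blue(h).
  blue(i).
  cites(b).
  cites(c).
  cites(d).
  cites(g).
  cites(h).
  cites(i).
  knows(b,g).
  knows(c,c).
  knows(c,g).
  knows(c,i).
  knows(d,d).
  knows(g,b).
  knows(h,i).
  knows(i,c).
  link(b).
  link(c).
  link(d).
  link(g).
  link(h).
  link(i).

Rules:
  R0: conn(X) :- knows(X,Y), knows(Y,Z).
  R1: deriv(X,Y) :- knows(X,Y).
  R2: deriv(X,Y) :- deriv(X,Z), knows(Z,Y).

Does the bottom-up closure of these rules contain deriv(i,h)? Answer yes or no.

round 1: derive deriv(b,g) via R1 from knows(b,g)
round 1: derive deriv(c,c) via R1 from knows(c,c)
round 1: derive deriv(c,g) via R1 from knows(c,g)
round 1: derive deriv(c,i) via R1 from knows(c,i)
round 1: derive deriv(d,d) via R1 from knows(d,d)
round 1: derive deriv(g,b) via R1 from knows(g,b)
round 1: derive deriv(h,i) via R1 from knows(h,i)
round 1: derive deriv(i,c) via R1 from knows(i,c)
round 2: derive deriv(b,b) via R2 from deriv(b,g), knows(g,b)
round 2: derive deriv(c,b) via R2 from deriv(c,g), knows(g,b)
round 2: derive deriv(g,g) via R2 from deriv(g,b), knows(b,g)
round 2: derive deriv(h,c) via R2 from deriv(h,i), knows(i,c)
round 2: derive deriv(i,g) via R2 from deriv(i,c), knows(c,g)
round 2: derive deriv(i,i) via R2 from deriv(i,c), knows(c,i)
round 3: derive deriv(h,g) via R2 from deriv(h,c), knows(c,g)
round 3: derive deriv(i,b) via R2 from deriv(i,g), knows(g,b)
round 4: derive deriv(h,b) via R2 from deriv(h,g), knows(g,b)

no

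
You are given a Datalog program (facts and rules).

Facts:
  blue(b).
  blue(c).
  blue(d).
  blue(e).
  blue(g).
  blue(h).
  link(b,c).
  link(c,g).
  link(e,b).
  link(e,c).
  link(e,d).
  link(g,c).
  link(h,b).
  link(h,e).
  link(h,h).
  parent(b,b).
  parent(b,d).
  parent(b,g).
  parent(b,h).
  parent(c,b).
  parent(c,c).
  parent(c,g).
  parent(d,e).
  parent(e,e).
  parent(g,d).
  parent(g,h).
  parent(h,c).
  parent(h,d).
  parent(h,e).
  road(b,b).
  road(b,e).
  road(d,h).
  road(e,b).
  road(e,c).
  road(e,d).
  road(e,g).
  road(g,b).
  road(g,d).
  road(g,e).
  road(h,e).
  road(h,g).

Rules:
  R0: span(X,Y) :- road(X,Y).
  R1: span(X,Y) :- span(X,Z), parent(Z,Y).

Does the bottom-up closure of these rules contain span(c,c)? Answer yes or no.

no

round 1: derive span(b,b) via R0 from road(b,b)
round 1: derive span(b,e) via R0 from road(b,e)
round 1: derive span(d,h) via R0 from road(d,h)
round 1: derive span(e,b) via R0 from road(e,b)
round 1: derive span(e,c) via R0 from road(e,c)
round 1: derive span(e,d) via R0 from road(e,d)
round 1: derive span(e,g) via R0 from road(e,g)
round 1: derive span(g,b) via R0 from road(g,b)
round 1: derive span(g,d) via R0 from road(g,d)
round 1: derive span(g,e) via R0 from road(g,e)
round 1: derive span(h,e) via R0 from road(h,e)
round 1: derive span(h,g) via R0 from road(h,g)
round 2: derive span(b,d) via R1 from span(b,b), parent(b,d)
round 2: derive span(b,g) via R1 from span(b,b), parent(b,g)
round 2: derive span(b,h) via R1 from span(b,b), parent(b,h)
round 2: derive span(d,c) via R1 from span(d,h), parent(h,c)
round 2: derive span(d,d) via R1 from span(d,h), parent(h,d)
round 2: derive span(d,e) via R1 from span(d,h), parent(h,e)
round 2: derive span(e,e) via R1 from span(e,d), parent(d,e)
round 2: derive span(e,h) via R1 from span(e,b), parent(b,h)
round 2: derive span(g,g) via R1 from span(g,b), parent(b,g)
round 2: derive span(g,h) via R1 from span(g,b), parent(b,h)
round 2: derive span(h,d) via R1 from span(h,g), parent(g,d)
round 2: derive span(h,h) via R1 from span(h,g), parent(g,h)
round 3: derive span(b,c) via R1 from span(b,h), parent(h,c)
round 3: derive span(d,b) via R1 from span(d,c), parent(c,b)
round 3: derive span(d,g) via R1 from span(d,c), parent(c,g)
round 3: derive span(g,c) via R1 from span(g,h), parent(h,c)
round 3: derive span(h,c) via R1 from span(h,h), parent(h,c)
round 4: derive span(h,b) via R1 from span(h,c), parent(c,b)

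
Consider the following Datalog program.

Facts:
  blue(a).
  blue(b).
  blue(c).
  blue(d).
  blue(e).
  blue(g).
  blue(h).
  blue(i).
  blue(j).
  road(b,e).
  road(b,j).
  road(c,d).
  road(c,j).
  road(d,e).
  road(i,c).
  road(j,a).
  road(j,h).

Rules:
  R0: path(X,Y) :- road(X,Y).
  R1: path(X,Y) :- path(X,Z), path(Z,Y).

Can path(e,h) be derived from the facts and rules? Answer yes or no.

round 1: derive path(b,e) via R0 from road(b,e)
round 1: derive path(b,j) via R0 from road(b,j)
round 1: derive path(c,d) via R0 from road(c,d)
round 1: derive path(c,j) via R0 from road(c,j)
round 1: derive path(d,e) via R0 from road(d,e)
round 1: derive path(i,c) via R0 from road(i,c)
round 1: derive path(j,a) via R0 from road(j,a)
round 1: derive path(j,h) via R0 from road(j,h)
round 2: derive path(b,a) via R1 from path(b,j), path(j,a)
round 2: derive path(b,h) via R1 from path(b,j), path(j,h)
round 2: derive path(c,a) via R1 from path(c,j), path(j,a)
round 2: derive path(c,e) via R1 from path(c,d), path(d,e)
round 2: derive path(c,h) via R1 from path(c,j), path(j,h)
round 2: derive path(i,d) via R1 from path(i,c), path(c,d)
round 2: derive path(i,j) via R1 from path(i,c), path(c,j)
round 3: derive path(i,a) via R1 from path(i,c), path(c,a)
round 3: derive path(i,e) via R1 from path(i,c), path(c,e)
round 3: derive path(i,h) via R1 from path(i,c), path(c,h)

no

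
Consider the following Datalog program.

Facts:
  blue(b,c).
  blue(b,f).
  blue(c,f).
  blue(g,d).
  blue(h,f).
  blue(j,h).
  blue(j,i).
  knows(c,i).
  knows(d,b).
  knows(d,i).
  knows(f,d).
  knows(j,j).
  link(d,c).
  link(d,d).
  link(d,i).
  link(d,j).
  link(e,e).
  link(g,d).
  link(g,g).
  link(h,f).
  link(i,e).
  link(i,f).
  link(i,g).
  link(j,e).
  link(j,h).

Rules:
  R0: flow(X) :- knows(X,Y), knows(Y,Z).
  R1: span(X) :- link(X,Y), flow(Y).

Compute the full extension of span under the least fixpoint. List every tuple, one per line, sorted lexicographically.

round 1: derive flow(f) via R0 from knows(f,d), knows(d,b)
round 1: derive flow(j) via R0 from knows(j,j), knows(j,j)
round 2: derive span(d) via R1 from link(d,j), flow(j)
round 2: derive span(h) via R1 from link(h,f), flow(f)
round 2: derive span(i) via R1 from link(i,f), flow(f)

span(d)
span(h)
span(i)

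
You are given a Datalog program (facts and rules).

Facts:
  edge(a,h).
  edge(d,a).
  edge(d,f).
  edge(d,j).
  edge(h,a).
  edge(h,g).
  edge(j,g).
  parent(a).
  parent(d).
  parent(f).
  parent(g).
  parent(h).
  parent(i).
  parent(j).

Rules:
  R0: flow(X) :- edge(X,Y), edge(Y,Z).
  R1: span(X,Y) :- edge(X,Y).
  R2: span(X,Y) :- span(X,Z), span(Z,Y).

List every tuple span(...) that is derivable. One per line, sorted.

round 1: derive span(a,h) via R1 from edge(a,h)
round 1: derive span(d,a) via R1 from edge(d,a)
round 1: derive span(d,f) via R1 from edge(d,f)
round 1: derive span(d,j) via R1 from edge(d,j)
round 1: derive span(h,a) via R1 from edge(h,a)
round 1: derive span(h,g) via R1 from edge(h,g)
round 1: derive span(j,g) via R1 from edge(j,g)
round 2: derive span(a,a) via R2 from span(a,h), span(h,a)
round 2: derive span(a,g) via R2 from span(a,h), span(h,g)
round 2: derive span(d,g) via R2 from span(d,j), span(j,g)
round 2: derive span(d,h) via R2 from span(d,a), span(a,h)
round 2: derive span(h,h) via R2 from span(h,a), span(a,h)

span(a,a)
span(a,g)
span(a,h)
span(d,a)
span(d,f)
span(d,g)
span(d,h)
span(d,j)
span(h,a)
span(h,g)
span(h,h)
span(j,g)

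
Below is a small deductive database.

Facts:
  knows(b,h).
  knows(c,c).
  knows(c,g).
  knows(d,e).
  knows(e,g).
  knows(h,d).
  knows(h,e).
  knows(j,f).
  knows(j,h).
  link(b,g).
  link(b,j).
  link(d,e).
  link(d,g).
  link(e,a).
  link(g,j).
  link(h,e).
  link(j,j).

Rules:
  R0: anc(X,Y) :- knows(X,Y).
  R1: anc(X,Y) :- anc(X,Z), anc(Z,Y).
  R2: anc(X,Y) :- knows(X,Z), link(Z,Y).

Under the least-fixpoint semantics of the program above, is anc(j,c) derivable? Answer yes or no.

no

round 1: derive anc(b,h) via R0 from knows(b,h)
round 1: derive anc(c,c) via R0 from knows(c,c)
round 1: derive anc(c,g) via R0 from knows(c,g)
round 1: derive anc(d,e) via R0 from knows(d,e)
round 1: derive anc(e,g) via R0 from knows(e,g)
round 1: derive anc(h,d) via R0 from knows(h,d)
round 1: derive anc(h,e) via R0 from knows(h,e)
round 1: derive anc(j,f) via R0 from knows(j,f)
round 1: derive anc(j,h) via R0 from knows(j,h)
round 1: derive anc(b,e) via R2 from knows(b,h), link(h,e)
round 1: derive anc(c,j) via R2 from knows(c,g), link(g,j)
round 1: derive anc(d,a) via R2 from knows(d,e), link(e,a)
round 1: derive anc(e,j) via R2 from knows(e,g), link(g,j)
round 1: derive anc(h,a) via R2 from knows(h,e), link(e,a)
round 1: derive anc(h,g) via R2 from knows(h,d), link(d,g)
round 1: derive anc(j,e) via R2 from knows(j,h), link(h,e)
round 2: derive anc(b,a) via R1 from anc(b,h), anc(h,a)
round 2: derive anc(b,d) via R1 from anc(b,h), anc(h,d)
round 2: derive anc(b,g) via R1 from anc(b,e), anc(e,g)
round 2: derive anc(b,j) via R1 from anc(b,e), anc(e,j)
round 2: derive anc(c,e) via R1 from anc(c,j), anc(j,e)
round 2: derive anc(c,f) via R1 from anc(c,j), anc(j,f)
round 2: derive anc(c,h) via R1 from anc(c,j), anc(j,h)
round 2: derive anc(d,g) via R1 from anc(d,e), anc(e,g)
round 2: derive anc(d,j) via R1 from anc(d,e), anc(e,j)
round 2: derive anc(e,e) via R1 from anc(e,j), anc(j,e)
round 2: derive anc(e,f) via R1 from anc(e,j), anc(j,f)
round 2: derive anc(e,h) via R1 from anc(e,j), anc(j,h)
round 2: derive anc(h,j) via R1 from anc(h,e), anc(e,j)
round 2: derive anc(j,a) via R1 from anc(j,h), anc(h,a)
round 2: derive anc(j,d) via R1 from anc(j,h), anc(h,d)
round 2: derive anc(j,g) via R1 from anc(j,e), anc(e,g)
round 2: derive anc(j,j) via R1 from anc(j,e), anc(e,j)
round 3: derive anc(b,f) via R1 from anc(b,e), anc(e,f)
round 3: derive anc(c,a) via R1 from anc(c,h), anc(h,a)
round 3: derive anc(c,d) via R1 from anc(c,h), anc(h,d)
round 3: derive anc(d,d) via R1 from anc(d,j), anc(j,d)
round 3: derive anc(d,f) via R1 from anc(d,e), anc(e,f)
round 3: derive anc(d,h) via R1 from anc(d,e), anc(e,h)
round 3: derive anc(e,a) via R1 from anc(e,h), anc(h,a)
round 3: derive anc(e,d) via R1 from anc(e,h), anc(h,d)
round 3: derive anc(h,f) via R1 from anc(h,e), anc(e,f)
round 3: derive anc(h,h) via R1 from anc(h,e), anc(e,h)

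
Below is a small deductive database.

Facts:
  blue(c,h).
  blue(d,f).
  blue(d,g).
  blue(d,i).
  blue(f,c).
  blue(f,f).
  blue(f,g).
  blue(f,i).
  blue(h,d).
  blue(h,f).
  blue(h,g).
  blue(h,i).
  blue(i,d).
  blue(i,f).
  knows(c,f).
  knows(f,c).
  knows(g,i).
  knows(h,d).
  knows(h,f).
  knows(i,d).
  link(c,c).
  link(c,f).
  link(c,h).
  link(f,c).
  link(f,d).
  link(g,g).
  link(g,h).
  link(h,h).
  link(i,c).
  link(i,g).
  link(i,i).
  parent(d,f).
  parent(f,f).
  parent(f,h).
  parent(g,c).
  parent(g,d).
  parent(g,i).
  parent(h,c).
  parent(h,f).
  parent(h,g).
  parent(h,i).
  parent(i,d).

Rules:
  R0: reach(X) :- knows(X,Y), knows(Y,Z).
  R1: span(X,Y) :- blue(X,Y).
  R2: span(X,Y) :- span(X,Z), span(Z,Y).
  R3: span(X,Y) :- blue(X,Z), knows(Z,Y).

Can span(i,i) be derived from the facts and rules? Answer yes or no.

round 1: derive span(c,h) via R1 from blue(c,h)
round 1: derive span(d,f) via R1 from blue(d,f)
round 1: derive span(d,g) via R1 from blue(d,g)
round 1: derive span(d,i) via R1 from blue(d,i)
round 1: derive span(f,c) via R1 from blue(f,c)
round 1: derive span(f,f) via R1 from blue(f,f)
round 1: derive span(f,g) via R1 from blue(f,g)
round 1: derive span(f,i) via R1 from blue(f,i)
round 1: derive span(h,d) via R1 from blue(h,d)
round 1: derive span(h,f) via R1 from blue(h,f)
round 1: derive span(h,g) via R1 from blue(h,g)
round 1: derive span(h,i) via R1 from blue(h,i)
round 1: derive span(i,d) via R1 from blue(i,d)
round 1: derive span(i,f) via R1 from blue(i,f)
round 1: derive span(c,d) via R3 from blue(c,h), knows(h,d)
round 1: derive span(c,f) via R3 from blue(c,h), knows(h,f)
round 1: derive span(d,c) via R3 from blue(d,f), knows(f,c)
round 1: derive span(d,d) via R3 from blue(d,i), knows(i,d)
round 1: derive span(f,d) via R3 from blue(f,i), knows(i,d)
round 1: derive span(h,c) via R3 from blue(h,f), knows(f,c)
round 1: derive span(i,c) via R3 from blue(i,f), knows(f,c)
round 2: derive span(c,c) via R2 from span(c,d), span(d,c)
round 2: derive span(c,g) via R2 from span(c,d), span(d,g)
round 2: derive span(c,i) via R2 from span(c,d), span(d,i)
round 2: derive span(d,h) via R2 from span(d,c), span(c,h)
round 2: derive span(f,h) via R2 from span(f,c), span(c,h)
round 2: derive span(h,h) via R2 from span(h,c), span(c,h)
round 2: derive span(i,g) via R2 from span(i,d), span(d,g)
round 2: derive span(i,h) via R2 from span(i,c), span(c,h)
round 2: derive span(i,i) via R2 from span(i,d), span(d,i)

yes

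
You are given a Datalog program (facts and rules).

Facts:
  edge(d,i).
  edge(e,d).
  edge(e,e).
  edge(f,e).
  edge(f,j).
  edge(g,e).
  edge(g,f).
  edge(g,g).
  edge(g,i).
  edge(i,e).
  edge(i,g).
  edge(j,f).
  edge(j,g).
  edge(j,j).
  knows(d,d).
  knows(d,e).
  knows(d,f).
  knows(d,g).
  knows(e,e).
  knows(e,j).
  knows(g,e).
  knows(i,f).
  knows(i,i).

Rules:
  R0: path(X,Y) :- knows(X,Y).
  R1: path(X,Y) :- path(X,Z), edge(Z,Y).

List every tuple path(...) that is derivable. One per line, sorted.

path(d,d)
path(d,e)
path(d,f)
path(d,g)
path(d,i)
path(d,j)
path(e,d)
path(e,e)
path(e,f)
path(e,g)
path(e,i)
path(e,j)
path(g,d)
path(g,e)
path(g,f)
path(g,g)
path(g,i)
path(g,j)
path(i,d)
path(i,e)
path(i,f)
path(i,g)
path(i,i)
path(i,j)

round 1: derive path(d,d) via R0 from knows(d,d)
round 1: derive path(d,e) via R0 from knows(d,e)
round 1: derive path(d,f) via R0 from knows(d,f)
round 1: derive path(d,g) via R0 from knows(d,g)
round 1: derive path(e,e) via R0 from knows(e,e)
round 1: derive path(e,j) via R0 from knows(e,j)
round 1: derive path(g,e) via R0 from knows(g,e)
round 1: derive path(i,f) via R0 from knows(i,f)
round 1: derive path(i,i) via R0 from knows(i,i)
round 2: derive path(d,i) via R1 from path(d,d), edge(d,i)
round 2: derive path(d,j) via R1 from path(d,f), edge(f,j)
round 2: derive path(e,d) via R1 from path(e,e), edge(e,d)
round 2: derive path(e,f) via R1 from path(e,j), edge(j,f)
round 2: derive path(e,g) via R1 from path(e,j), edge(j,g)
round 2: derive path(g,d) via R1 from path(g,e), edge(e,d)
round 2: derive path(i,e) via R1 from path(i,f), edge(f,e)
round 2: derive path(i,g) via R1 from path(i,i), edge(i,g)
round 2: derive path(i,j) via R1 from path(i,f), edge(f,j)
round 3: derive path(e,i) via R1 from path(e,d), edge(d,i)
round 3: derive path(g,i) via R1 from path(g,d), edge(d,i)
round 3: derive path(i,d) via R1 from path(i,e), edge(e,d)
round 4: derive path(g,g) via R1 from path(g,i), edge(i,g)
round 5: derive path(g,f) via R1 from path(g,g), edge(g,f)
round 6: derive path(g,j) via R1 from path(g,f), edge(f,j)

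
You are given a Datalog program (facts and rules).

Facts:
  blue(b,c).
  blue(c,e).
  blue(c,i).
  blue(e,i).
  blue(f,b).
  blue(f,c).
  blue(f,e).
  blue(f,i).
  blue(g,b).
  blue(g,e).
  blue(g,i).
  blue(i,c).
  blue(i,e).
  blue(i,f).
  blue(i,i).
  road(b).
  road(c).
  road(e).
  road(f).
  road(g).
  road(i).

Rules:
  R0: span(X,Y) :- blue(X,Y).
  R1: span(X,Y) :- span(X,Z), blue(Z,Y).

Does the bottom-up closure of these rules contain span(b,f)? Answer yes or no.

round 1: derive span(b,c) via R0 from blue(b,c)
round 1: derive span(c,e) via R0 from blue(c,e)
round 1: derive span(c,i) via R0 from blue(c,i)
round 1: derive span(e,i) via R0 from blue(e,i)
round 1: derive span(f,b) via R0 from blue(f,b)
round 1: derive span(f,c) via R0 from blue(f,c)
round 1: derive span(f,e) via R0 from blue(f,e)
round 1: derive span(f,i) via R0 from blue(f,i)
round 1: derive span(g,b) via R0 from blue(g,b)
round 1: derive span(g,e) via R0 from blue(g,e)
round 1: derive span(g,i) via R0 from blue(g,i)
round 1: derive span(i,c) via R0 from blue(i,c)
round 1: derive span(i,e) via R0 from blue(i,e)
round 1: derive span(i,f) via R0 from blue(i,f)
round 1: derive span(i,i) via R0 from blue(i,i)
round 2: derive span(b,e) via R1 from span(b,c), blue(c,e)
round 2: derive span(b,i) via R1 from span(b,c), blue(c,i)
round 2: derive span(c,c) via R1 from span(c,i), blue(i,c)
round 2: derive span(c,f) via R1 from span(c,i), blue(i,f)
round 2: derive span(e,c) via R1 from span(e,i), blue(i,c)
round 2: derive span(e,e) via R1 from span(e,i), blue(i,e)
round 2: derive span(e,f) via R1 from span(e,i), blue(i,f)
round 2: derive span(f,f) via R1 from span(f,i), blue(i,f)
round 2: derive span(g,c) via R1 from span(g,b), blue(b,c)
round 2: derive span(g,f) via R1 from span(g,i), blue(i,f)
round 2: derive span(i,b) via R1 from span(i,f), blue(f,b)
round 3: derive span(b,f) via R1 from span(b,i), blue(i,f)
round 3: derive span(c,b) via R1 from span(c,f), blue(f,b)
round 3: derive span(e,b) via R1 from span(e,f), blue(f,b)
round 4: derive span(b,b) via R1 from span(b,f), blue(f,b)

yes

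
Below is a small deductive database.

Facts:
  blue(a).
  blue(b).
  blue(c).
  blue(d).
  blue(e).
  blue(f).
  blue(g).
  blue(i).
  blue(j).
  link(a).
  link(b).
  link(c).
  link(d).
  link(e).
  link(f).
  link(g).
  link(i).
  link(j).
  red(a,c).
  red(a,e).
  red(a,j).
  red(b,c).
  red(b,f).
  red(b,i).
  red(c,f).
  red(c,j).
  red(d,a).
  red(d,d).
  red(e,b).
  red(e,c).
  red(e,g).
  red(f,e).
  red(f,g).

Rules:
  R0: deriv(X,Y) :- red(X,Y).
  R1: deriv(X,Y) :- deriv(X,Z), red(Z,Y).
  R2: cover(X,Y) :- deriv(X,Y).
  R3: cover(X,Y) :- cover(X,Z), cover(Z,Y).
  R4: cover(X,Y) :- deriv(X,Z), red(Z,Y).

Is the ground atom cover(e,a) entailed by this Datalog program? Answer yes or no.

round 1: derive deriv(a,c) via R0 from red(a,c)
round 1: derive deriv(a,e) via R0 from red(a,e)
round 1: derive deriv(a,j) via R0 from red(a,j)
round 1: derive deriv(b,c) via R0 from red(b,c)
round 1: derive deriv(b,f) via R0 from red(b,f)
round 1: derive deriv(b,i) via R0 from red(b,i)
round 1: derive deriv(c,f) via R0 from red(c,f)
round 1: derive deriv(c,j) via R0 from red(c,j)
round 1: derive deriv(d,a) via R0 from red(d,a)
round 1: derive deriv(d,d) via R0 from red(d,d)
round 1: derive deriv(e,b) via R0 from red(e,b)
round 1: derive deriv(e,c) via R0 from red(e,c)
round 1: derive deriv(e,g) via R0 from red(e,g)
round 1: derive deriv(f,e) via R0 from red(f,e)
round 1: derive deriv(f,g) via R0 from red(f,g)
round 2: derive deriv(a,b) via R1 from deriv(a,e), red(e,b)
round 2: derive deriv(a,f) via R1 from deriv(a,c), red(c,f)
round 2: derive deriv(a,g) via R1 from deriv(a,e), red(e,g)
round 2: derive deriv(b,e) via R1 from deriv(b,f), red(f,e)
round 2: derive deriv(b,g) via R1 from deriv(b,f), red(f,g)
round 2: derive deriv(b,j) via R1 from deriv(b,c), red(c,j)
round 2: derive deriv(c,e) via R1 from deriv(c,f), red(f,e)
round 2: derive deriv(c,g) via R1 from deriv(c,f), red(f,g)
round 2: derive deriv(d,c) via R1 from deriv(d,a), red(a,c)
round 2: derive deriv(d,e) via R1 from deriv(d,a), red(a,e)
round 2: derive deriv(d,j) via R1 from deriv(d,a), red(a,j)
round 2: derive deriv(e,f) via R1 from deriv(e,b), red(b,f)
round 2: derive deriv(e,i) via R1 from deriv(e,b), red(b,i)
round 2: derive deriv(e,j) via R1 from deriv(e,c), red(c,j)
round 2: derive deriv(f,b) via R1 from deriv(f,e), red(e,b)
round 2: derive deriv(f,c) via R1 from deriv(f,e), red(e,c)
round 2: derive cover(a,c) via R2 from deriv(a,c)
round 2: derive cover(a,e) via R2 from deriv(a,e)
round 2: derive cover(a,j) via R2 from deriv(a,j)
round 2: derive cover(b,c) via R2 from deriv(b,c)
round 2: derive cover(b,f) via R2 from deriv(b,f)
round 2: derive cover(b,i) via R2 from deriv(b,i)
round 2: derive cover(c,f) via R2 from deriv(c,f)
round 2: derive cover(c,j) via R2 from deriv(c,j)
round 2: derive cover(d,a) via R2 from deriv(d,a)
round 2: derive cover(d,d) via R2 from deriv(d,d)
round 2: derive cover(e,b) via R2 from deriv(e,b)
round 2: derive cover(e,c) via R2 from deriv(e,c)
round 2: derive cover(e,g) via R2 from deriv(e,g)
round 2: derive cover(f,e) via R2 from deriv(f,e)
round 2: derive cover(f,g) via R2 from deriv(f,g)
round 2: derive cover(a,b) via R4 from deriv(a,e), red(e,b)
round 2: derive cover(a,f) via R4 from deriv(a,c), red(c,f)
round 2: derive cover(a,g) via R4 from deriv(a,e), red(e,g)
round 2: derive cover(b,e) via R4 from deriv(b,f), red(f,e)
round 2: derive cover(b,g) via R4 from deriv(b,f), red(f,g)
round 2: derive cover(b,j) via R4 from deriv(b,c), red(c,j)
round 2: derive cover(c,e) via R4 from deriv(c,f), red(f,e)
round 2: derive cover(c,g) via R4 from deriv(c,f), red(f,g)
round 2: derive cover(d,c) via R4 from deriv(d,a), red(a,c)
round 2: derive cover(d,e) via R4 from deriv(d,a), red(a,e)
round 2: derive cover(d,j) via R4 from deriv(d,a), red(a,j)
round 2: derive cover(e,f) via R4 from deriv(e,b), red(b,f)
round 2: derive cover(e,i) via R4 from deriv(e,b), red(b,i)
round 2: derive cover(e,j) via R4 from deriv(e,c), red(c,j)
round 2: derive cover(f,b) via R4 from deriv(f,e), red(e,b)
round 2: derive cover(f,c) via R4 from deriv(f,e), red(e,c)
round 3: derive deriv(a,i) via R1 from deriv(a,b), red(b,i)
round 3: derive deriv(b,b) via R1 from deriv(b,e), red(e,b)
round 3: derive deriv(c,b) via R1 from deriv(c,e), red(e,b)
round 3: derive deriv(c,c) via R1 from deriv(c,e), red(e,c)
round 3: derive deriv(d,b) via R1 from deriv(d,e), red(e,b)
round 3: derive deriv(d,f) via R1 from deriv(d,c), red(c,f)
round 3: derive deriv(d,g) via R1 from deriv(d,e), red(e,g)
round 3: derive deriv(e,e) via R1 from deriv(e,f), red(f,e)
round 3: derive deriv(f,f) via R1 from deriv(f,b), red(b,f)
round 3: derive deriv(f,i) via R1 from deriv(f,b), red(b,i)
round 3: derive deriv(f,j) via R1 from deriv(f,c), red(c,j)
round 3: derive cover(a,i) via R3 from cover(a,b), cover(b,i)
round 3: derive cover(b,b) via R3 from cover(b,e), cover(e,b)
round 3: derive cover(c,b) via R3 from cover(c,e), cover(e,b)
round 3: derive cover(c,c) via R3 from cover(c,e), cover(e,c)
round 3: derive cover(c,i) via R3 from cover(c,e), cover(e,i)
round 3: derive cover(d,b) via R3 from cover(d,a), cover(a,b)
round 3: derive cover(d,f) via R3 from cover(d,a), cover(a,f)
round 3: derive cover(d,g) via R3 from cover(d,a), cover(a,g)
round 3: derive cover(d,i) via R3 from cover(d,e), cover(e,i)
round 3: derive cover(e,e) via R3 from cover(e,b), cover(b,e)
round 3: derive cover(f,f) via R3 from cover(f,b), cover(b,f)
round 3: derive cover(f,i) via R3 from cover(f,b), cover(b,i)
round 3: derive cover(f,j) via R3 from cover(f,b), cover(b,j)
round 4: derive deriv(c,i) via R1 from deriv(c,b), red(b,i)
round 4: derive deriv(d,i) via R1 from deriv(d,b), red(b,i)

no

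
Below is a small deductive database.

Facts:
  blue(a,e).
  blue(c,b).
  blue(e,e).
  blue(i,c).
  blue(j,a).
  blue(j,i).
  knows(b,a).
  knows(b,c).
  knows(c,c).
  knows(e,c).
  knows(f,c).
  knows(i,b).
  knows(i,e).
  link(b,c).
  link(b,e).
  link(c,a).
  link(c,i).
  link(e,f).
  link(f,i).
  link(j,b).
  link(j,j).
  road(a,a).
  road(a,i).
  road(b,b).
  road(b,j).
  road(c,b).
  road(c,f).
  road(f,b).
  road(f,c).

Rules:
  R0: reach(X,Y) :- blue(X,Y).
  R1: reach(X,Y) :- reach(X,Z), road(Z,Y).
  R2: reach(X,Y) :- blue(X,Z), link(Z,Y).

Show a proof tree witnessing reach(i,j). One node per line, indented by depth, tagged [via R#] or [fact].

reach(i,j)  [via R1]
  reach(i,b)  [via R1]
    reach(i,c)  [via R0]
      blue(i,c)  [fact]
    road(c,b)  [fact]
  road(b,j)  [fact]

round 1: derive reach(a,e) via R0 from blue(a,e)
round 1: derive reach(c,b) via R0 from blue(c,b)
round 1: derive reach(e,e) via R0 from blue(e,e)
round 1: derive reach(i,c) via R0 from blue(i,c)
round 1: derive reach(j,a) via R0 from blue(j,a)
round 1: derive reach(j,i) via R0 from blue(j,i)
round 1: derive reach(a,f) via R2 from blue(a,e), link(e,f)
round 1: derive reach(c,c) via R2 from blue(c,b), link(b,c)
round 1: derive reach(c,e) via R2 from blue(c,b), link(b,e)
round 1: derive reach(e,f) via R2 from blue(e,e), link(e,f)
round 1: derive reach(i,a) via R2 from blue(i,c), link(c,a)
round 1: derive reach(i,i) via R2 from blue(i,c), link(c,i)
round 2: derive reach(a,b) via R1 from reach(a,f), road(f,b)
round 2: derive reach(a,c) via R1 from reach(a,f), road(f,c)
round 2: derive reach(c,f) via R1 from reach(c,c), road(c,f)
round 2: derive reach(c,j) via R1 from reach(c,b), road(b,j)
round 2: derive reach(e,b) via R1 from reach(e,f), road(f,b)
round 2: derive reach(e,c) via R1 from reach(e,f), road(f,c)
round 2: derive reach(i,b) via R1 from reach(i,c), road(c,b)
round 2: derive reach(i,f) via R1 from reach(i,c), road(c,f)
round 3: derive reach(a,j) via R1 from reach(a,b), road(b,j)
round 3: derive reach(e,j) via R1 from reach(e,b), road(b,j)
round 3: derive reach(i,j) via R1 from reach(i,b), road(b,j)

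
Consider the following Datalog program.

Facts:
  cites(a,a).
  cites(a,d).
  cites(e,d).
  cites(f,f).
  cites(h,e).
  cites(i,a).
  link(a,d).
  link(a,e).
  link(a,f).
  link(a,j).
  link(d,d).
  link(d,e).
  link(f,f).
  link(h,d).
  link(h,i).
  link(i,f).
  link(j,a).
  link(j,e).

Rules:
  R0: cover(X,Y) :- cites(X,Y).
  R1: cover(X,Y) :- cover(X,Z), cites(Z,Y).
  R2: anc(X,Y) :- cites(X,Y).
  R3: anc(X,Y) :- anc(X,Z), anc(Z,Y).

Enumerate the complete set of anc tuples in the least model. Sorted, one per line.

round 1: derive anc(a,a) via R2 from cites(a,a)
round 1: derive anc(a,d) via R2 from cites(a,d)
round 1: derive anc(e,d) via R2 from cites(e,d)
round 1: derive anc(f,f) via R2 from cites(f,f)
round 1: derive anc(h,e) via R2 from cites(h,e)
round 1: derive anc(i,a) via R2 from cites(i,a)
round 2: derive anc(h,d) via R3 from anc(h,e), anc(e,d)
round 2: derive anc(i,d) via R3 from anc(i,a), anc(a,d)

anc(a,a)
anc(a,d)
anc(e,d)
anc(f,f)
anc(h,d)
anc(h,e)
anc(i,a)
anc(i,d)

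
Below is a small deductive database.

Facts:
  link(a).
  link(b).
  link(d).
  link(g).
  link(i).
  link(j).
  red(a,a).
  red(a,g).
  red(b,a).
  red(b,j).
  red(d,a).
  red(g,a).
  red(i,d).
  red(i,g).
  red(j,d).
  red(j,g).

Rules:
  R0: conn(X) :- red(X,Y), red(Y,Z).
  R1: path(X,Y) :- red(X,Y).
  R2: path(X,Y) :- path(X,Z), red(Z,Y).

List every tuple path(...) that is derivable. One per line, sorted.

round 1: derive path(a,a) via R1 from red(a,a)
round 1: derive path(a,g) via R1 from red(a,g)
round 1: derive path(b,a) via R1 from red(b,a)
round 1: derive path(b,j) via R1 from red(b,j)
round 1: derive path(d,a) via R1 from red(d,a)
round 1: derive path(g,a) via R1 from red(g,a)
round 1: derive path(i,d) via R1 from red(i,d)
round 1: derive path(i,g) via R1 from red(i,g)
round 1: derive path(j,d) via R1 from red(j,d)
round 1: derive path(j,g) via R1 from red(j,g)
round 2: derive path(b,d) via R2 from path(b,j), red(j,d)
round 2: derive path(b,g) via R2 from path(b,a), red(a,g)
round 2: derive path(d,g) via R2 from path(d,a), red(a,g)
round 2: derive path(g,g) via R2 from path(g,a), red(a,g)
round 2: derive path(i,a) via R2 from path(i,d), red(d,a)
round 2: derive path(j,a) via R2 from path(j,d), red(d,a)

path(a,a)
path(a,g)
path(b,a)
path(b,d)
path(b,g)
path(b,j)
path(d,a)
path(d,g)
path(g,a)
path(g,g)
path(i,a)
path(i,d)
path(i,g)
path(j,a)
path(j,d)
path(j,g)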